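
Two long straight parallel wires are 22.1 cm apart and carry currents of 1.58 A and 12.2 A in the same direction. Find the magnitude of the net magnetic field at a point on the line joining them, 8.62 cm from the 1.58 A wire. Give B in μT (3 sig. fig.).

B ≈ 14.4 μT

Each long wire gives B = μ₀I/(2πd). Distances are d₁ = 0.0862 m and d₂ = 0.1348 m.
B₁ = 3.67×10⁻⁶ T, B₂ = 1.81×10⁻⁵ T.
Between parallel currents the two contributions point in opposite directions, so they subtract. B = |B₁ − B₂| = |3.67×10⁻⁶ − 1.81×10⁻⁵| = 1.44×10⁻⁵ T.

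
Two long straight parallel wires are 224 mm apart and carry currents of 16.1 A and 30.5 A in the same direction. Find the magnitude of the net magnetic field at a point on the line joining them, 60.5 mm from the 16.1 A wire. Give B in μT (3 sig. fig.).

Each long wire gives B = μ₀I/(2πd). Distances are d₁ = 0.0605 m and d₂ = 0.1635 m.
B₁ = 5.32×10⁻⁵ T, B₂ = 3.73×10⁻⁵ T.
Between parallel currents the two contributions point in opposite directions, so they subtract. B = |B₁ − B₂| = |5.32×10⁻⁵ − 3.73×10⁻⁵| = 1.59×10⁻⁵ T.

B ≈ 15.9 μT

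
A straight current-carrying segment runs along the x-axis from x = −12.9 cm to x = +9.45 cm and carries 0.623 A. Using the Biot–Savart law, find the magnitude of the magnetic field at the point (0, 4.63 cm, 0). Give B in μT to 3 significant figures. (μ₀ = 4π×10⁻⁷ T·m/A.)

B ≈ 2.47 μT

For a finite straight segment, B = (μ₀I/4πd)(sinθ₁ + sinθ₂), where θ₁, θ₂ are the angles from the perpendicular to each end.
The perpendicular distance is d = 0.0463 m; the end-offsets along the wire are a = 0.129 m and b = 0.0945 m.
sinθ₁ = 0.129/√(0.129²+0.0463²) = 0.9412; sinθ₂ = 0.0945/√(0.0945²+0.0463²) = 0.8980.
B = (4π×10⁻⁷ × 0.623) / (4π × 0.0463) × (0.9412 + 0.8980) = 2.47×10⁻⁶ T.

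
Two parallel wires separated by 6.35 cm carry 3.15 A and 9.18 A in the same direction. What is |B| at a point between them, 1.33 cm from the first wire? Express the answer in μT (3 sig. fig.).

B ≈ 10.8 μT

Each long wire gives B = μ₀I/(2πd). Distances are d₁ = 0.0133 m and d₂ = 0.0502 m.
B₁ = 4.74×10⁻⁵ T, B₂ = 3.66×10⁻⁵ T.
Between parallel currents the two contributions point in opposite directions, so they subtract. B = |B₁ − B₂| = |4.74×10⁻⁵ − 3.66×10⁻⁵| = 1.08×10⁻⁵ T.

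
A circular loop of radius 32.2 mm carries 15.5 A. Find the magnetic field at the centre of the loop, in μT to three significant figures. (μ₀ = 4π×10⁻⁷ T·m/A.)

At the centre of a circular loop the Biot–Savart law gives B = μ₀I/(2R).
B = (4π×10⁻⁷ × 15.5) / (2 × 0.0322) = 3.02×10⁻⁴ T.

B ≈ 302 μT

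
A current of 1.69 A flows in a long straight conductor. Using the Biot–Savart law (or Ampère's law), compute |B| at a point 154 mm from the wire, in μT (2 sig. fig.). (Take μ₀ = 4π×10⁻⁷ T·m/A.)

B ≈ 2.2 μT

For an infinitely long straight wire, B = μ₀I/(2πd).
B = (4π×10⁻⁷ × 1.69) / (2π × 0.154) = 2.19×10⁻⁶ T.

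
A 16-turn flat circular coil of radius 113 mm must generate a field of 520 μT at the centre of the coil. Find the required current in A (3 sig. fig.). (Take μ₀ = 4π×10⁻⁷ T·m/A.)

For an N-turn coil, B = Nμ₀I/(2R) with R = 0.113 m, so I = 2RB/(Nμ₀) = 2 × 0.113 × 5.20×10⁻⁴ / (16 × 4π×10⁻⁷) = 5.84 A.

I ≈ 5.84 A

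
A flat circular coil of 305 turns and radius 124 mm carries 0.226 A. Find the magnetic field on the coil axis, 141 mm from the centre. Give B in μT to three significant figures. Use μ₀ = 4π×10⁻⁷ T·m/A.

For an N-turn flat coil, B = Nμ₀IR²/[2(R²+z²)^(3/2)] with R = 0.124 m, z = 0.141 m.
B = 305 × 3.30×10⁻⁷ T = 1.01×10⁻⁴ T.

B ≈ 101 μT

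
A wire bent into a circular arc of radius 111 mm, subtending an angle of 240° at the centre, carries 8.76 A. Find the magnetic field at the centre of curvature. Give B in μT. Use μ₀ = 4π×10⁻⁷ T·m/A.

B ≈ 33.1 μT

The Biot–Savart field of a circular arc at its centre is B = μ₀Iφ/(4πR), with φ = 4.189 rad.
B = (4π×10⁻⁷ × 8.76 × 4.189) / (4π × 0.111) = 3.31×10⁻⁵ T.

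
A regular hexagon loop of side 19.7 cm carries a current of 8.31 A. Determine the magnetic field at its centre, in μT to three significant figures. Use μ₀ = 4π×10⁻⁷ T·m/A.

Each side is a finite straight segment at perpendicular distance d = a/(2 tan(π/6)) = 0.1706 m from the centre, with end-angles ±π/6.
One side contributes B₁ = (μ₀I/4πd)·2 sin(π/6) = 4.87×10⁻⁶ T.
All 6 sides add in the same direction: B = 6 × 4.87×10⁻⁶ = 2.92×10⁻⁵ T.

B ≈ 29.2 μT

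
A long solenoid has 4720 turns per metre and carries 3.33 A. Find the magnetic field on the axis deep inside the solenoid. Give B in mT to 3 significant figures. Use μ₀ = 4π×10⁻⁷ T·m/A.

Inside a long solenoid, B = μ₀nI with n = 4720 turns/m.
B = 4π×10⁻⁷ × 4720 × 3.33 = 1.98×10⁻² T.

B ≈ 19.8 mT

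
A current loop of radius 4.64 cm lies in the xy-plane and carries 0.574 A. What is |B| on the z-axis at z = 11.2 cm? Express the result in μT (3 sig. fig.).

B ≈ 0.436 μT

On the axis of a circular loop, B = μ₀IR² / [2(R²+z²)^(3/2)].
R² + z² = (0.0464)² + (0.112)² = 0.0147 m², and (R²+z²)^(3/2) = 1.78×10⁻³ m³.
B = (4π×10⁻⁷ × 0.574 × 0.002153) / (2 × 1.78×10⁻³) = 4.36×10⁻⁷ T.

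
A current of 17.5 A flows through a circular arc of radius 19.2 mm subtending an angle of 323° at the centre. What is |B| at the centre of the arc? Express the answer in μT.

The Biot–Savart field of a circular arc at its centre is B = μ₀Iφ/(4πR), with φ = 5.637 rad.
B = (4π×10⁻⁷ × 17.5 × 5.637) / (4π × 0.0192) = 5.14×10⁻⁴ T.

B ≈ 514 μT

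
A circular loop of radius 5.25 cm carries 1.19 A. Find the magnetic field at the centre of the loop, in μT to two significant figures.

At the centre of a circular loop the Biot–Savart law gives B = μ₀I/(2R).
B = (4π×10⁻⁷ × 1.19) / (2 × 0.0525) = 1.42×10⁻⁵ T.

B ≈ 14 μT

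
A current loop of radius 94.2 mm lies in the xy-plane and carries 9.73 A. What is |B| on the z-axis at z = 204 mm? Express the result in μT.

B ≈ 4.78 μT

On the axis of a circular loop, B = μ₀IR² / [2(R²+z²)^(3/2)].
R² + z² = (0.0942)² + (0.204)² = 0.05049 m², and (R²+z²)^(3/2) = 1.13×10⁻² m³.
B = (4π×10⁻⁷ × 9.73 × 0.008874) / (2 × 1.13×10⁻²) = 4.78×10⁻⁶ T.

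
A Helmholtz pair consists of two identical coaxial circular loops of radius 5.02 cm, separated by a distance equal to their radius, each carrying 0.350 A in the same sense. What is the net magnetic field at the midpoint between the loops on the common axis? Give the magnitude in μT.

Each loop contributes B = μ₀IR²/[2(R²+z²)^(3/2)] on the axis, with z measured from that loop.
Loop 1 (z = 0.0251 m): B₁ = 3.13×10⁻⁶ T. Loop 2 (z = 0.0251 m): B₂ = 3.13×10⁻⁶ T.
The fields add: B = B₁ + B₂ = 6.27×10⁻⁶ T.

B ≈ 6.27 μT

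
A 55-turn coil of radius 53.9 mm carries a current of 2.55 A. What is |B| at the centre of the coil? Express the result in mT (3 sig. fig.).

B ≈ 1.63 mT

For an N-turn flat coil, B = Nμ₀I/(2R) with R = 0.0539 m.
B = 55 × 2.97×10⁻⁵ T = 1.63×10⁻³ T.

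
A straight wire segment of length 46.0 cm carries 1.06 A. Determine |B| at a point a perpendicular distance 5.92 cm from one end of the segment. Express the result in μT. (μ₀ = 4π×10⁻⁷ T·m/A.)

For a finite straight segment, B = (μ₀I/4πd)(sinθ₁ + sinθ₂), where θ₁, θ₂ are the angles from the perpendicular to each end.
The perpendicular foot is at one end, so the two end-offsets along the wire are 0 and L = 0.46 m.
sinθ₁ = 0/√(0²+0.0592²) = 0.0000; sinθ₂ = 0.46/√(0.46²+0.0592²) = 0.9918.
B = (4π×10⁻⁷ × 1.06) / (4π × 0.0592) × (0.0000 + 0.9918) = 1.78×10⁻⁶ T.

B ≈ 1.78 μT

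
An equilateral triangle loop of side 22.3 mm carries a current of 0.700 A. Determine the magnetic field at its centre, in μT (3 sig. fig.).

Each side is a finite straight segment at perpendicular distance d = a/(2 tan(π/3)) = 0.006437 m from the centre, with end-angles ±π/3.
One side contributes B₁ = (μ₀I/4πd)·2 sin(π/3) = 1.88×10⁻⁵ T.
All 3 sides add in the same direction: B = 3 × 1.88×10⁻⁵ = 5.65×10⁻⁵ T.

B ≈ 56.5 μT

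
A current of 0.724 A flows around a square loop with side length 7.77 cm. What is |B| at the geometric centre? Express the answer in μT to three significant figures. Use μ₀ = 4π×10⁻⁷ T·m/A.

Each side is a finite straight segment at perpendicular distance d = a/(2 tan(π/4)) = 0.03885 m from the centre, with end-angles ±π/4.
One side contributes B₁ = (μ₀I/4πd)·2 sin(π/4) = 2.64×10⁻⁶ T.
All 4 sides add in the same direction: B = 4 × 2.64×10⁻⁶ = 1.05×10⁻⁵ T.

B ≈ 10.5 μT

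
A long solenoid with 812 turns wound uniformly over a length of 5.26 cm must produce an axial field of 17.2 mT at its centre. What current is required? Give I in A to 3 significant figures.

Inside a long solenoid B = μ₀nI with n = 1.544×10⁴ m⁻¹, so I = B/(μ₀n).
I = 1.72×10⁻² / (4π×10⁻⁷ × 1.544×10⁴) = 0.887 A.

I ≈ 0.887 A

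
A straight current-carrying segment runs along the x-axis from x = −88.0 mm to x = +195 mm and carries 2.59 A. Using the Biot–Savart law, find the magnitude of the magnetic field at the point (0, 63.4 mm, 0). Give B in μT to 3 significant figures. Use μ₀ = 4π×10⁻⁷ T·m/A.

B ≈ 7.20 μT

For a finite straight segment, B = (μ₀I/4πd)(sinθ₁ + sinθ₂), where θ₁, θ₂ are the angles from the perpendicular to each end.
The perpendicular distance is d = 0.0634 m; the end-offsets along the wire are a = 0.088 m and b = 0.195 m.
sinθ₁ = 0.088/√(0.088²+0.0634²) = 0.8114; sinθ₂ = 0.195/√(0.195²+0.0634²) = 0.9510.
B = (4π×10⁻⁷ × 2.59) / (4π × 0.0634) × (0.8114 + 0.9510) = 7.20×10⁻⁶ T.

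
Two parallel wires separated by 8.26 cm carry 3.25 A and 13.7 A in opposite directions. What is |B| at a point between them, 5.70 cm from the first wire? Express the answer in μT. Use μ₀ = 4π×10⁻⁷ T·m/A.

Each long wire gives B = μ₀I/(2πd). Distances are d₁ = 0.057 m and d₂ = 0.0256 m.
B₁ = 1.14×10⁻⁵ T, B₂ = 1.07×10⁻⁴ T.
Between antiparallel currents both contributions point the same way, so they add. B = B₁ + B₂ = 1.14×10⁻⁵ + 1.07×10⁻⁴ = 1.18×10⁻⁴ T.

B ≈ 118 μT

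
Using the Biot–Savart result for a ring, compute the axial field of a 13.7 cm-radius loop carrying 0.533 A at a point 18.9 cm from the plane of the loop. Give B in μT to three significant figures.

B ≈ 0.494 μT

On the axis of a circular loop, B = μ₀IR² / [2(R²+z²)^(3/2)].
R² + z² = (0.137)² + (0.189)² = 0.05449 m², and (R²+z²)^(3/2) = 1.27×10⁻² m³.
B = (4π×10⁻⁷ × 0.533 × 0.01877) / (2 × 1.27×10⁻²) = 4.94×10⁻⁷ T.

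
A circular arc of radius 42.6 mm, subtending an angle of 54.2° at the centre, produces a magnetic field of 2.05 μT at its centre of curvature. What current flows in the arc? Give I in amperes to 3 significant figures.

For a circular arc, B = μ₀Iφ/(4πR) with φ in radians; here φ = 0.946 rad.
So I = 4πRB/(μ₀φ) = 4π × 0.0426 × 2.05×10⁻⁶ / (4π×10⁻⁷ × 0.946) = 0.923 A.

I ≈ 0.923 A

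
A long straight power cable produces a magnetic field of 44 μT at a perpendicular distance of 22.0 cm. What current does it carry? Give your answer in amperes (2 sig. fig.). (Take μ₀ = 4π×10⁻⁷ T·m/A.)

For a long straight wire B = μ₀I/(2πd), so I = 2πdB/μ₀.
I = 2π × 0.22 × 4.40×10⁻⁵ / (4π×10⁻⁷) = 48.4 A.

I ≈ 48 A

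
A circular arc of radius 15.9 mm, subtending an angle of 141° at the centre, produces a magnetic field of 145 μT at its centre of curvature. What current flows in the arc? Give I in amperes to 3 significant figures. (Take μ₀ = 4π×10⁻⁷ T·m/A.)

For a circular arc, B = μ₀Iφ/(4πR) with φ in radians; here φ = 2.461 rad.
So I = 4πRB/(μ₀φ) = 4π × 0.0159 × 1.45×10⁻⁴ / (4π×10⁻⁷ × 2.461) = 9.37 A.

I ≈ 9.37 A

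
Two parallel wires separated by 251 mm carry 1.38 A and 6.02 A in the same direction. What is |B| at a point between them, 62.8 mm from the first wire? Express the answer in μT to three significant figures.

Each long wire gives B = μ₀I/(2πd). Distances are d₁ = 0.0628 m and d₂ = 0.1882 m.
B₁ = 4.39×10⁻⁶ T, B₂ = 6.40×10⁻⁶ T.
Between parallel currents the two contributions point in opposite directions, so they subtract. B = |B₁ − B₂| = |4.39×10⁻⁶ − 6.40×10⁻⁶| = 2.00×10⁻⁶ T.

B ≈ 2.00 μT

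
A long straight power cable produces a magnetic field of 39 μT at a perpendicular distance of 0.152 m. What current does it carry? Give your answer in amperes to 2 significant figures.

I ≈ 30 A

For a long straight wire B = μ₀I/(2πd), so I = 2πdB/μ₀.
I = 2π × 0.152 × 3.90×10⁻⁵ / (4π×10⁻⁷) = 29.6 A.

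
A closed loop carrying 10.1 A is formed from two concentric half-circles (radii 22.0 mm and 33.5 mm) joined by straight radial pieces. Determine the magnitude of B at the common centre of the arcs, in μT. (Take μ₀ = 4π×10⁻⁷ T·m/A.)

B ≈ 49.5 μT

The radial connectors point toward the centre, so dl × r̂ = 0 and they contribute nothing.
Each semicircle gives μ₀I/(4R): inner arc 1.44×10⁻⁴ T, outer arc 9.47×10⁻⁵ T.
The two arcs carry current in opposite angular senses, so their fields oppose: B = |1.44×10⁻⁴ − 9.47×10⁻⁵| = 4.95×10⁻⁵ T.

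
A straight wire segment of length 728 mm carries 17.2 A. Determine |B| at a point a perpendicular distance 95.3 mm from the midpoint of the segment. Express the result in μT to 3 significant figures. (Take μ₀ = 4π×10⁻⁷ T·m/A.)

B ≈ 34.9 μT

For a finite straight segment, B = (μ₀I/4πd)(sinθ₁ + sinθ₂), where θ₁, θ₂ are the angles from the perpendicular to each end.
The perpendicular from the point meets the wire at its midpoint, so each end is L/2 = 0.364 m away along the wire.
sinθ₁ = 0.364/√(0.364²+0.0953²) = 0.9674; sinθ₂ = 0.364/√(0.364²+0.0953²) = 0.9674.
B = (4π×10⁻⁷ × 17.2) / (4π × 0.0953) × (0.9674 + 0.9674) = 3.49×10⁻⁵ T.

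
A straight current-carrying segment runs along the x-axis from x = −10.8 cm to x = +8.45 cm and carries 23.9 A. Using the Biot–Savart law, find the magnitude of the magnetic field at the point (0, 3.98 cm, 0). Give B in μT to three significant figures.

B ≈ 111 μT

For a finite straight segment, B = (μ₀I/4πd)(sinθ₁ + sinθ₂), where θ₁, θ₂ are the angles from the perpendicular to each end.
The perpendicular distance is d = 0.0398 m; the end-offsets along the wire are a = 0.108 m and b = 0.0845 m.
sinθ₁ = 0.108/√(0.108²+0.0398²) = 0.9383; sinθ₂ = 0.0845/√(0.0845²+0.0398²) = 0.9047.
B = (4π×10⁻⁷ × 23.9) / (4π × 0.0398) × (0.9383 + 0.9047) = 1.11×10⁻⁴ T.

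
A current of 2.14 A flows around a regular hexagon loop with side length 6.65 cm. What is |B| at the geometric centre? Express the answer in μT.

B ≈ 22.3 μT

Each side is a finite straight segment at perpendicular distance d = a/(2 tan(π/6)) = 0.05759 m from the centre, with end-angles ±π/6.
One side contributes B₁ = (μ₀I/4πd)·2 sin(π/6) = 3.72×10⁻⁶ T.
All 6 sides add in the same direction: B = 6 × 3.72×10⁻⁶ = 2.23×10⁻⁵ T.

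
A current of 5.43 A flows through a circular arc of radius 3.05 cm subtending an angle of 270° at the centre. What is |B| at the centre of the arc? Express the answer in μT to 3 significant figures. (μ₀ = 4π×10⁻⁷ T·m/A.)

B ≈ 83.9 μT

The Biot–Savart field of a circular arc at its centre is B = μ₀Iφ/(4πR), with φ = 4.712 rad.
B = (4π×10⁻⁷ × 5.43 × 4.712) / (4π × 0.0305) = 8.39×10⁻⁵ T.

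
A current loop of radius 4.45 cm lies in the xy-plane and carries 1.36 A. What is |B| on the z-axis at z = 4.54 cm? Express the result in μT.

B ≈ 6.59 μT

On the axis of a circular loop, B = μ₀IR² / [2(R²+z²)^(3/2)].
R² + z² = (0.0445)² + (0.0454)² = 0.004041 m², and (R²+z²)^(3/2) = 2.57×10⁻⁴ m³.
B = (4π×10⁻⁷ × 1.36 × 0.00198) / (2 × 2.57×10⁻⁴) = 6.59×10⁻⁶ T.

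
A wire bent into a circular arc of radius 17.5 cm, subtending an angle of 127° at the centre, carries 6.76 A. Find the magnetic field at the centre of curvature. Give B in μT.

B ≈ 8.56 μT

The Biot–Savart field of a circular arc at its centre is B = μ₀Iφ/(4πR), with φ = 2.217 rad.
B = (4π×10⁻⁷ × 6.76 × 2.217) / (4π × 0.175) = 8.56×10⁻⁶ T.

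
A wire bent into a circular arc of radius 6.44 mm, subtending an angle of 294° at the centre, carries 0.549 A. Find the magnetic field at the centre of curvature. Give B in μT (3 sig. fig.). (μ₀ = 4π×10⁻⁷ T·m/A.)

B ≈ 43.7 μT

The Biot–Savart field of a circular arc at its centre is B = μ₀Iφ/(4πR), with φ = 5.131 rad.
B = (4π×10⁻⁷ × 0.549 × 5.131) / (4π × 0.00644) = 4.37×10⁻⁵ T.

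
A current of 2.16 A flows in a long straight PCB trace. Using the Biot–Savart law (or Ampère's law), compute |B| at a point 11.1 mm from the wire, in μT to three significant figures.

B ≈ 38.9 μT

For an infinitely long straight wire, B = μ₀I/(2πd).
B = (4π×10⁻⁷ × 2.16) / (2π × 0.0111) = 3.89×10⁻⁵ T.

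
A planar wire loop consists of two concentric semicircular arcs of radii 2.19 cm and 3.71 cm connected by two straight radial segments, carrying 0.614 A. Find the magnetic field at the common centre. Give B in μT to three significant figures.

B ≈ 3.61 μT

The radial connectors point toward the centre, so dl × r̂ = 0 and they contribute nothing.
Each semicircle gives μ₀I/(4R): inner arc 8.81×10⁻⁶ T, outer arc 5.20×10⁻⁶ T.
The two arcs carry current in opposite angular senses, so their fields oppose: B = |8.81×10⁻⁶ − 5.20×10⁻⁶| = 3.61×10⁻⁶ T.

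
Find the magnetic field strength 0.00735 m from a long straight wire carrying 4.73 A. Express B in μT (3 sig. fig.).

B ≈ 129 μT

For an infinitely long straight wire, B = μ₀I/(2πd).
B = (4π×10⁻⁷ × 4.73) / (2π × 0.00735) = 1.29×10⁻⁴ T.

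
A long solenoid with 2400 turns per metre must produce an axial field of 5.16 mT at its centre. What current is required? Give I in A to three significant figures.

I ≈ 1.71 A

Inside a long solenoid B = μ₀nI with n = 2400 m⁻¹, so I = B/(μ₀n).
I = 5.16×10⁻³ / (4π×10⁻⁷ × 2400) = 1.71 A.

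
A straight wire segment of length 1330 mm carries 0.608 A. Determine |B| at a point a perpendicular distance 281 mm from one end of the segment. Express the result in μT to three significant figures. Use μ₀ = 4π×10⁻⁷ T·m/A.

B ≈ 0.212 μT

For a finite straight segment, B = (μ₀I/4πd)(sinθ₁ + sinθ₂), where θ₁, θ₂ are the angles from the perpendicular to each end.
The perpendicular foot is at one end, so the two end-offsets along the wire are 0 and L = 1.33 m.
sinθ₁ = 0/√(0²+0.281²) = 0.0000; sinθ₂ = 1.33/√(1.33²+0.281²) = 0.9784.
B = (4π×10⁻⁷ × 0.608) / (4π × 0.281) × (0.0000 + 0.9784) = 2.12×10⁻⁷ T.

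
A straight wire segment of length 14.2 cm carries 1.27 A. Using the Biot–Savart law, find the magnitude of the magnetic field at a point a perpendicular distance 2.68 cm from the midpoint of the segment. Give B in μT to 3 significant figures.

B ≈ 8.87 μT

For a finite straight segment, B = (μ₀I/4πd)(sinθ₁ + sinθ₂), where θ₁, θ₂ are the angles from the perpendicular to each end.
The perpendicular from the point meets the wire at its midpoint, so each end is L/2 = 0.071 m away along the wire.
sinθ₁ = 0.071/√(0.071²+0.0268²) = 0.9356; sinθ₂ = 0.071/√(0.071²+0.0268²) = 0.9356.
B = (4π×10⁻⁷ × 1.27) / (4π × 0.0268) × (0.9356 + 0.9356) = 8.87×10⁻⁶ T.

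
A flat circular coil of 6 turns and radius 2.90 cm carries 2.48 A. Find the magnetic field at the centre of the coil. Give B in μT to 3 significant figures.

For an N-turn flat coil, B = Nμ₀I/(2R) with R = 0.029 m.
B = 6 × 5.37×10⁻⁵ T = 3.22×10⁻⁴ T.

B ≈ 322 μT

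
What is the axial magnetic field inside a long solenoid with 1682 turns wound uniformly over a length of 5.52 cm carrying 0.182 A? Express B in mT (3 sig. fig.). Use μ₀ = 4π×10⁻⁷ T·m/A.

B ≈ 6.97 mT

Inside a long solenoid, B = μ₀nI with n = 3.047×10⁴ turns/m.
B = 4π×10⁻⁷ × 3.047×10⁴ × 0.182 = 6.97×10⁻³ T.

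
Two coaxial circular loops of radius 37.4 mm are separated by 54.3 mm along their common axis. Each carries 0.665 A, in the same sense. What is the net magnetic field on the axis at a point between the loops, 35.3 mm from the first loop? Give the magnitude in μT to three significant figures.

B ≈ 12.2 μT

Each loop contributes B = μ₀IR²/[2(R²+z²)^(3/2)] on the axis, with z measured from that loop.
Loop 1 (z = 0.0353 m): B₁ = 4.30×10⁻⁶ T. Loop 2 (z = 0.019 m): B₂ = 7.92×10⁻⁶ T.
The fields add: B = B₁ + B₂ = 1.22×10⁻⁵ T.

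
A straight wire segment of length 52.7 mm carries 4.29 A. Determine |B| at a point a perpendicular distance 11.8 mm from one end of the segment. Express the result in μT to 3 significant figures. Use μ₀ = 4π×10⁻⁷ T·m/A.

For a finite straight segment, B = (μ₀I/4πd)(sinθ₁ + sinθ₂), where θ₁, θ₂ are the angles from the perpendicular to each end.
The perpendicular foot is at one end, so the two end-offsets along the wire are 0 and L = 0.0527 m.
sinθ₁ = 0/√(0²+0.0118²) = 0.0000; sinθ₂ = 0.0527/√(0.0527²+0.0118²) = 0.9758.
B = (4π×10⁻⁷ × 4.29) / (4π × 0.0118) × (0.0000 + 0.9758) = 3.55×10⁻⁵ T.

B ≈ 35.5 μT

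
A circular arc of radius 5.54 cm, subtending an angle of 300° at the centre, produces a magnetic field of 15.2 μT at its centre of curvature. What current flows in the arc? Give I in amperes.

I ≈ 1.61 A

For a circular arc, B = μ₀Iφ/(4πR) with φ in radians; here φ = 5.236 rad.
So I = 4πRB/(μ₀φ) = 4π × 0.0554 × 1.52×10⁻⁵ / (4π×10⁻⁷ × 5.236) = 1.61 A.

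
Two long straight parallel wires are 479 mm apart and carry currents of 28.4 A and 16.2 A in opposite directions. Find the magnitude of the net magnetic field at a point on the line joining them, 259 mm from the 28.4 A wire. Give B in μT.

Each long wire gives B = μ₀I/(2πd). Distances are d₁ = 0.259 m and d₂ = 0.22 m.
B₁ = 2.19×10⁻⁵ T, B₂ = 1.47×10⁻⁵ T.
Between antiparallel currents both contributions point the same way, so they add. B = B₁ + B₂ = 2.19×10⁻⁵ + 1.47×10⁻⁵ = 3.67×10⁻⁵ T.

B ≈ 36.7 μT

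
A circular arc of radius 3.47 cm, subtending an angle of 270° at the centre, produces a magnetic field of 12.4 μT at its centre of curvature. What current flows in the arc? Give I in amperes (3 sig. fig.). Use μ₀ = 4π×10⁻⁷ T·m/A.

For a circular arc, B = μ₀Iφ/(4πR) with φ in radians; here φ = 4.712 rad.
So I = 4πRB/(μ₀φ) = 4π × 0.0347 × 1.24×10⁻⁵ / (4π×10⁻⁷ × 4.712) = 0.913 A.

I ≈ 0.913 A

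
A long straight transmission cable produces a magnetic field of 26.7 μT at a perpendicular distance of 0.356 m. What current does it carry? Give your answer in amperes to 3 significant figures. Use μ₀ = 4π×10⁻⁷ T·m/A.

For a long straight wire B = μ₀I/(2πd), so I = 2πdB/μ₀.
I = 2π × 0.356 × 2.67×10⁻⁵ / (4π×10⁻⁷) = 47.5 A.

I ≈ 47.5 A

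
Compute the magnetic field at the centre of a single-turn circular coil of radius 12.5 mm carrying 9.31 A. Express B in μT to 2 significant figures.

At the centre of a circular loop the Biot–Savart law gives B = μ₀I/(2R).
B = (4π×10⁻⁷ × 9.31) / (2 × 0.0125) = 4.68×10⁻⁴ T.

B ≈ 470 μT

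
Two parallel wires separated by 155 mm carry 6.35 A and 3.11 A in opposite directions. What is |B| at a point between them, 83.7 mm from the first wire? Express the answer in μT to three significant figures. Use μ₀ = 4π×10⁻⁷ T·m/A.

Each long wire gives B = μ₀I/(2πd). Distances are d₁ = 0.0837 m and d₂ = 0.0713 m.
B₁ = 1.52×10⁻⁵ T, B₂ = 8.72×10⁻⁶ T.
Between antiparallel currents both contributions point the same way, so they add. B = B₁ + B₂ = 1.52×10⁻⁵ + 8.72×10⁻⁶ = 2.39×10⁻⁵ T.

B ≈ 23.9 μT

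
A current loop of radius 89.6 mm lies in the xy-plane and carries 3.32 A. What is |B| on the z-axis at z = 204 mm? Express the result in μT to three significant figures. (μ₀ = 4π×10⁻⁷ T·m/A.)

B ≈ 1.51 μT

On the axis of a circular loop, B = μ₀IR² / [2(R²+z²)^(3/2)].
R² + z² = (0.0896)² + (0.204)² = 0.04964 m², and (R²+z²)^(3/2) = 1.11×10⁻² m³.
B = (4π×10⁻⁷ × 3.32 × 0.008028) / (2 × 1.11×10⁻²) = 1.51×10⁻⁶ T.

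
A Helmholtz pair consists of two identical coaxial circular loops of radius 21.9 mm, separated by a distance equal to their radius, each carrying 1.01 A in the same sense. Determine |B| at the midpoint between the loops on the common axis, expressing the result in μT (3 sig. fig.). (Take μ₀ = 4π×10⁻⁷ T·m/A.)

Each loop contributes B = μ₀IR²/[2(R²+z²)^(3/2)] on the axis, with z measured from that loop.
Loop 1 (z = 0.01095 m): B₁ = 2.07×10⁻⁵ T. Loop 2 (z = 0.01095 m): B₂ = 2.07×10⁻⁵ T.
The fields add: B = B₁ + B₂ = 4.15×10⁻⁵ T.

B ≈ 41.5 μT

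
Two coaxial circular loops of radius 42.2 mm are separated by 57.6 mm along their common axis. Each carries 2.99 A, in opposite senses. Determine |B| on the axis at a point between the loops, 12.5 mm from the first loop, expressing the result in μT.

Each loop contributes B = μ₀IR²/[2(R²+z²)^(3/2)] on the axis, with z measured from that loop.
Loop 1 (z = 0.0125 m): B₁ = 3.92×10⁻⁵ T. Loop 2 (z = 0.0451 m): B₂ = 1.42×10⁻⁵ T.
The fields oppose: B = |B₁ − B₂| = 2.50×10⁻⁵ T.

B ≈ 25.0 μT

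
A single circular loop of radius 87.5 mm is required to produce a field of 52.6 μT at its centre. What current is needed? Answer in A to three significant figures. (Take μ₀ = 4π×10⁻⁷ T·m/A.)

At the centre of a circular loop B = μ₀I/(2R), so I = 2RB/μ₀.
With R = 0.0875 m, I = 2 × 0.0875 × 5.26×10⁻⁵ / (4π×10⁻⁷) = 7.33 A.

I ≈ 7.33 A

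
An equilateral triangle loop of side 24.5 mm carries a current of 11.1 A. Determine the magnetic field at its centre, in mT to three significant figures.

Each side is a finite straight segment at perpendicular distance d = a/(2 tan(π/3)) = 0.007073 m from the centre, with end-angles ±π/3.
One side contributes B₁ = (μ₀I/4πd)·2 sin(π/3) = 2.72×10⁻⁴ T.
All 3 sides add in the same direction: B = 3 × 2.72×10⁻⁴ = 8.16×10⁻⁴ T.

B ≈ 0.816 mT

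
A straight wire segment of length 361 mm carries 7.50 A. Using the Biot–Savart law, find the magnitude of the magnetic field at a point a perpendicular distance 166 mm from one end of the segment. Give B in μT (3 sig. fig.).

For a finite straight segment, B = (μ₀I/4πd)(sinθ₁ + sinθ₂), where θ₁, θ₂ are the angles from the perpendicular to each end.
The perpendicular foot is at one end, so the two end-offsets along the wire are 0 and L = 0.361 m.
sinθ₁ = 0/√(0²+0.166²) = 0.0000; sinθ₂ = 0.361/√(0.361²+0.166²) = 0.9085.
B = (4π×10⁻⁷ × 7.50) / (4π × 0.166) × (0.0000 + 0.9085) = 4.10×10⁻⁶ T.

B ≈ 4.10 μT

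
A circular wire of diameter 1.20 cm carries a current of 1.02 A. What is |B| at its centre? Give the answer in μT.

B ≈ 107 μT

At the centre of a circular loop the Biot–Savart law gives B = μ₀I/(2R) (so R = 0.006 m).
B = (4π×10⁻⁷ × 1.02) / (2 × 0.006) = 1.07×10⁻⁴ T.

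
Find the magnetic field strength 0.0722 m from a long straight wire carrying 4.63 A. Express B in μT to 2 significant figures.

For an infinitely long straight wire, B = μ₀I/(2πd).
B = (4π×10⁻⁷ × 4.63) / (2π × 0.0722) = 1.28×10⁻⁵ T.

B ≈ 13 μT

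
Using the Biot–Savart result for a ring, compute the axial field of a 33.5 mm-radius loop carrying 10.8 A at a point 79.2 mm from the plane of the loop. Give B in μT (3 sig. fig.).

B ≈ 12.0 μT

On the axis of a circular loop, B = μ₀IR² / [2(R²+z²)^(3/2)].
R² + z² = (0.0335)² + (0.0792)² = 0.007395 m², and (R²+z²)^(3/2) = 6.36×10⁻⁴ m³.
B = (4π×10⁻⁷ × 10.8 × 0.001122) / (2 × 6.36×10⁻⁴) = 1.20×10⁻⁵ T.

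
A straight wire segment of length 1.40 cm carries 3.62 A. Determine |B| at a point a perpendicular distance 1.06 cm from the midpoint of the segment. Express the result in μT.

B ≈ 37.6 μT

For a finite straight segment, B = (μ₀I/4πd)(sinθ₁ + sinθ₂), where θ₁, θ₂ are the angles from the perpendicular to each end.
The perpendicular from the point meets the wire at its midpoint, so each end is L/2 = 0.007 m away along the wire.
sinθ₁ = 0.007/√(0.007²+0.0106²) = 0.5511; sinθ₂ = 0.007/√(0.007²+0.0106²) = 0.5511.
B = (4π×10⁻⁷ × 3.62) / (4π × 0.0106) × (0.5511 + 0.5511) = 3.76×10⁻⁵ T.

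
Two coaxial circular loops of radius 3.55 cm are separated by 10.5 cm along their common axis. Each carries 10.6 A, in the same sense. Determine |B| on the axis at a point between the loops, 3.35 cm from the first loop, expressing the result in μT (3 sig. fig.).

Each loop contributes B = μ₀IR²/[2(R²+z²)^(3/2)] on the axis, with z measured from that loop.
Loop 1 (z = 0.0335 m): B₁ = 7.22×10⁻⁵ T. Loop 2 (z = 0.0715 m): B₂ = 1.65×10⁻⁵ T.
The fields add: B = B₁ + B₂ = 8.87×10⁻⁵ T.

B ≈ 88.7 μT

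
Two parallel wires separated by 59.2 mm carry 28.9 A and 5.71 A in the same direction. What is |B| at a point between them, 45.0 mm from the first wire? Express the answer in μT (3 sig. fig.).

B ≈ 48.0 μT

Each long wire gives B = μ₀I/(2πd). Distances are d₁ = 0.045 m and d₂ = 0.0142 m.
B₁ = 1.28×10⁻⁴ T, B₂ = 8.04×10⁻⁵ T.
Between parallel currents the two contributions point in opposite directions, so they subtract. B = |B₁ − B₂| = |1.28×10⁻⁴ − 8.04×10⁻⁵| = 4.80×10⁻⁵ T.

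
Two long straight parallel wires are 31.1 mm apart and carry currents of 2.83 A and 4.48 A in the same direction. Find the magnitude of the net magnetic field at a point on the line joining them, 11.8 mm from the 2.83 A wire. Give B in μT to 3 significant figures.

B ≈ 1.54 μT

Each long wire gives B = μ₀I/(2πd). Distances are d₁ = 0.0118 m and d₂ = 0.0193 m.
B₁ = 4.80×10⁻⁵ T, B₂ = 4.64×10⁻⁵ T.
Between parallel currents the two contributions point in opposite directions, so they subtract. B = |B₁ − B₂| = |4.80×10⁻⁵ − 4.64×10⁻⁵| = 1.54×10⁻⁶ T.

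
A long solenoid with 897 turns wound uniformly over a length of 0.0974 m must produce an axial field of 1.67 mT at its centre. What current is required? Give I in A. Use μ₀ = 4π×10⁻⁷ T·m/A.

I ≈ 0.144 A

Inside a long solenoid B = μ₀nI with n = 9209 m⁻¹, so I = B/(μ₀n).
I = 1.67×10⁻³ / (4π×10⁻⁷ × 9209) = 0.144 A.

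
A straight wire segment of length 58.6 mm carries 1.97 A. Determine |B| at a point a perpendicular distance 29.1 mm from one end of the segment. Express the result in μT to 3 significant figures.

B ≈ 6.06 μT

For a finite straight segment, B = (μ₀I/4πd)(sinθ₁ + sinθ₂), where θ₁, θ₂ are the angles from the perpendicular to each end.
The perpendicular foot is at one end, so the two end-offsets along the wire are 0 and L = 0.0586 m.
sinθ₁ = 0/√(0²+0.0291²) = 0.0000; sinθ₂ = 0.0586/√(0.0586²+0.0291²) = 0.8956.
B = (4π×10⁻⁷ × 1.97) / (4π × 0.0291) × (0.0000 + 0.8956) = 6.06×10⁻⁶ T.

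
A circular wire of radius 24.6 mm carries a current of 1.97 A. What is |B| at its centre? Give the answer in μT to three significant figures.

B ≈ 50.3 μT

At the centre of a circular loop the Biot–Savart law gives B = μ₀I/(2R).
B = (4π×10⁻⁷ × 1.97) / (2 × 0.0246) = 5.03×10⁻⁵ T.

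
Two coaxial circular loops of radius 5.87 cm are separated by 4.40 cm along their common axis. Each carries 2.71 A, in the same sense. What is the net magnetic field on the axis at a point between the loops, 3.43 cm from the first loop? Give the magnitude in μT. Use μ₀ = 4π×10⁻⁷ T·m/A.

B ≈ 46.5 μT

Each loop contributes B = μ₀IR²/[2(R²+z²)^(3/2)] on the axis, with z measured from that loop.
Loop 1 (z = 0.0343 m): B₁ = 1.87×10⁻⁵ T. Loop 2 (z = 0.0097 m): B₂ = 2.79×10⁻⁵ T.
The fields add: B = B₁ + B₂ = 4.65×10⁻⁵ T.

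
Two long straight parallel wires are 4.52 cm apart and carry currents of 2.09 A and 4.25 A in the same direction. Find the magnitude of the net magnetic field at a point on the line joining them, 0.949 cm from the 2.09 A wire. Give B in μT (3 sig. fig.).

B ≈ 20.2 μT

Each long wire gives B = μ₀I/(2πd). Distances are d₁ = 0.00949 m and d₂ = 0.03571 m.
B₁ = 4.40×10⁻⁵ T, B₂ = 2.38×10⁻⁵ T.
Between parallel currents the two contributions point in opposite directions, so they subtract. B = |B₁ − B₂| = |4.40×10⁻⁵ − 2.38×10⁻⁵| = 2.02×10⁻⁵ T.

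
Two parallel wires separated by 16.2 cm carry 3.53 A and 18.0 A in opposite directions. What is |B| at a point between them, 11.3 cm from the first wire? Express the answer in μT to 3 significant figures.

Each long wire gives B = μ₀I/(2πd). Distances are d₁ = 0.113 m and d₂ = 0.049 m.
B₁ = 6.25×10⁻⁶ T, B₂ = 7.35×10⁻⁵ T.
Between antiparallel currents both contributions point the same way, so they add. B = B₁ + B₂ = 6.25×10⁻⁶ + 7.35×10⁻⁵ = 7.97×10⁻⁵ T.

B ≈ 79.7 μT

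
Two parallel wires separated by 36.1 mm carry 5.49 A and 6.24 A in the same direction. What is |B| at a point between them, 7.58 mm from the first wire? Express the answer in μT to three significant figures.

B ≈ 101 μT

Each long wire gives B = μ₀I/(2πd). Distances are d₁ = 0.00758 m and d₂ = 0.02852 m.
B₁ = 1.45×10⁻⁴ T, B₂ = 4.38×10⁻⁵ T.
Between parallel currents the two contributions point in opposite directions, so they subtract. B = |B₁ − B₂| = |1.45×10⁻⁴ − 4.38×10⁻⁵| = 1.01×10⁻⁴ T.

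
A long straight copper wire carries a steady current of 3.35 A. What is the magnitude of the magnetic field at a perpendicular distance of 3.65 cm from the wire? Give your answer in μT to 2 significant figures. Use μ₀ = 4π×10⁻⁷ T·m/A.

For an infinitely long straight wire, B = μ₀I/(2πd).
B = (4π×10⁻⁷ × 3.35) / (2π × 0.0365) = 1.84×10⁻⁵ T.

B ≈ 18 μT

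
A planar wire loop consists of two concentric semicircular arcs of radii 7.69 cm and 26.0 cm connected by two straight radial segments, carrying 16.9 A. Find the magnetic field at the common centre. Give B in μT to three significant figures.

The radial connectors point toward the centre, so dl × r̂ = 0 and they contribute nothing.
Each semicircle gives μ₀I/(4R): inner arc 6.90×10⁻⁵ T, outer arc 2.04×10⁻⁵ T.
The two arcs carry current in opposite angular senses, so their fields oppose: B = |6.90×10⁻⁵ − 2.04×10⁻⁵| = 4.86×10⁻⁵ T.

B ≈ 48.6 μT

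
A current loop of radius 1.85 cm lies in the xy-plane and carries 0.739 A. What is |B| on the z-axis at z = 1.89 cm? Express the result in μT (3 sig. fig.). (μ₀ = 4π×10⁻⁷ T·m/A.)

On the axis of a circular loop, B = μ₀IR² / [2(R²+z²)^(3/2)].
R² + z² = (0.0185)² + (0.0189)² = 0.0006995 m², and (R²+z²)^(3/2) = 1.85×10⁻⁵ m³.
B = (4π×10⁻⁷ × 0.739 × 0.0003423) / (2 × 1.85×10⁻⁵) = 8.59×10⁻⁶ T.

B ≈ 8.59 μT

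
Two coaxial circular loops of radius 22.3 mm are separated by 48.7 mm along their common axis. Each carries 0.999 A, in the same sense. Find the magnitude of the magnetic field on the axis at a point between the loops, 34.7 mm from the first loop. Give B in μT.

B ≈ 21.5 μT

Each loop contributes B = μ₀IR²/[2(R²+z²)^(3/2)] on the axis, with z measured from that loop.
Loop 1 (z = 0.0347 m): B₁ = 4.45×10⁻⁶ T. Loop 2 (z = 0.014 m): B₂ = 1.71×10⁻⁵ T.
The fields add: B = B₁ + B₂ = 2.15×10⁻⁵ T.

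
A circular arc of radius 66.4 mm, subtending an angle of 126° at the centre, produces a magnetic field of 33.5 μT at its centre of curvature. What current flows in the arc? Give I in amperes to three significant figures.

For a circular arc, B = μ₀Iφ/(4πR) with φ in radians; here φ = 2.199 rad.
So I = 4πRB/(μ₀φ) = 4π × 0.0664 × 3.35×10⁻⁵ / (4π×10⁻⁷ × 2.199) = 10.1 A.

I ≈ 10.1 A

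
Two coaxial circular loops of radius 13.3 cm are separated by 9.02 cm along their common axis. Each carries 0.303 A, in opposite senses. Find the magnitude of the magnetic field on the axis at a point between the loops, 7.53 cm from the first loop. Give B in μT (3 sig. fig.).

B ≈ 0.462 μT

Each loop contributes B = μ₀IR²/[2(R²+z²)^(3/2)] on the axis, with z measured from that loop.
Loop 1 (z = 0.0753 m): B₁ = 9.43×10⁻⁷ T. Loop 2 (z = 0.0149 m): B₂ = 1.40×10⁻⁶ T.
The fields oppose: B = |B₁ − B₂| = 4.62×10⁻⁷ T.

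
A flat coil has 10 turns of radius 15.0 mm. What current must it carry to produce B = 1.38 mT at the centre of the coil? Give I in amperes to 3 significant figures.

For an N-turn coil, B = Nμ₀I/(2R) with R = 0.015 m, so I = 2RB/(Nμ₀) = 2 × 0.015 × 1.38×10⁻³ / (10 × 4π×10⁻⁷) = 3.29 A.

I ≈ 3.29 A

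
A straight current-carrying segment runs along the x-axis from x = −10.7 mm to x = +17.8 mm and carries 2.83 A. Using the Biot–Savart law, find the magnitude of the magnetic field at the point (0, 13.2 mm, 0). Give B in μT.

For a finite straight segment, B = (μ₀I/4πd)(sinθ₁ + sinθ₂), where θ₁, θ₂ are the angles from the perpendicular to each end.
The perpendicular distance is d = 0.0132 m; the end-offsets along the wire are a = 0.0107 m and b = 0.0178 m.
sinθ₁ = 0.0107/√(0.0107²+0.0132²) = 0.6297; sinθ₂ = 0.0178/√(0.0178²+0.0132²) = 0.8032.
B = (4π×10⁻⁷ × 2.83) / (4π × 0.0132) × (0.6297 + 0.8032) = 3.07×10⁻⁵ T.

B ≈ 30.7 μT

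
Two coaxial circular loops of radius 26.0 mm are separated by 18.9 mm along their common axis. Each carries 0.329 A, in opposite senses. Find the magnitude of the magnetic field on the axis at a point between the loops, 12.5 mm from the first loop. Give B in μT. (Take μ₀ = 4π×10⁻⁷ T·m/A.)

Each loop contributes B = μ₀IR²/[2(R²+z²)^(3/2)] on the axis, with z measured from that loop.
Loop 1 (z = 0.0125 m): B₁ = 5.82×10⁻⁶ T. Loop 2 (z = 0.0064 m): B₂ = 7.28×10⁻⁶ T.
The fields oppose: B = |B₁ − B₂| = 1.46×10⁻⁶ T.

B ≈ 1.46 μT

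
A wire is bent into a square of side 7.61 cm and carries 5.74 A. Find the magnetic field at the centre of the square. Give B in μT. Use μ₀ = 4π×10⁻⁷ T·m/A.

B ≈ 85.3 μT

Each side is a finite straight segment at perpendicular distance d = a/(2 tan(π/4)) = 0.03805 m from the centre, with end-angles ±π/4.
One side contributes B₁ = (μ₀I/4πd)·2 sin(π/4) = 2.13×10⁻⁵ T.
All 4 sides add in the same direction: B = 4 × 2.13×10⁻⁵ = 8.53×10⁻⁵ T.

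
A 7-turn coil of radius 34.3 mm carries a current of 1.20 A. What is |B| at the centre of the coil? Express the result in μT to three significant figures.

For an N-turn flat coil, B = Nμ₀I/(2R) with R = 0.0343 m.
B = 7 × 2.20×10⁻⁵ T = 1.54×10⁻⁴ T.

B ≈ 154 μT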